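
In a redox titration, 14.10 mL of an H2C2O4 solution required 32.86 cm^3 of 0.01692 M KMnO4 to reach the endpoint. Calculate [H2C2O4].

0.0986 M

n(KMnO4) = 0.01692 x 0.03286 = 0.0005560 mol.
From the balanced equation, 2 mol KMnO4 reacts with 5 mol H2C2O4, so n(H2C2O4) = 0.0005560 x 5/2 = 0.001390 mol.
[H2C2O4] = 0.001390 / 0.01410 L = 0.0986 M.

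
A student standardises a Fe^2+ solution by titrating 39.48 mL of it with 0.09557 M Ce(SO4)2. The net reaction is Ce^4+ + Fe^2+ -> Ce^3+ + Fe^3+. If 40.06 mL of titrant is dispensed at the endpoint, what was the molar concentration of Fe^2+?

0.0970 M

n(Ce(SO4)2) = 0.09557 x 0.04006 = 0.003829 mol.
From the balanced equation, 1 mol Ce(SO4)2 reacts with 1 mol Fe^2+, so n(Fe^2+) = 0.003829 x 1/1 = 0.003829 mol.
[Fe^2+] = 0.003829 / 0.03948 L = 0.0970 M.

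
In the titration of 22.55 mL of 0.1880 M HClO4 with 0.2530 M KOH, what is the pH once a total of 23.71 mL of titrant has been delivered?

12.58

n(acid) = 0.1880 x 0.02255 = 0.004239 mol; n(KOH) added = 0.2530 x 0.02371 = 0.005999 mol.
Base is in excess by 0.005999 - 0.004239 = 0.001759 mol in a total volume of 0.04626 L.
[OH^-] = 0.001759/0.04626 = 0.03803 M, so pOH = 1.42 and pH = 14.00 - 1.42 = 12.58.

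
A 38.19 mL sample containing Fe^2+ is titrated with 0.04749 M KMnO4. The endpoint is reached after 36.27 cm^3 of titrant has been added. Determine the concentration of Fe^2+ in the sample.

0.226 M

n(KMnO4) = 0.04749 x 0.03627 = 0.001722 mol.
From the balanced equation, 1 mol KMnO4 reacts with 5 mol Fe^2+, so n(Fe^2+) = 0.001722 x 5/1 = 0.008612 mol.
[Fe^2+] = 0.008612 / 0.03819 L = 0.226 M.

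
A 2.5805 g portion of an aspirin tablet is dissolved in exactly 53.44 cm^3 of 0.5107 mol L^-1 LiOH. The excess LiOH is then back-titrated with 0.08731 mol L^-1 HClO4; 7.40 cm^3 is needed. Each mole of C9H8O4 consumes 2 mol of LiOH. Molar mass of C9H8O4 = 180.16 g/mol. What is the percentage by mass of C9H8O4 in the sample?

93.0%

Total n(LiOH) added = 0.5107 x 0.05344 = 0.02729 mol.
n(HClO4) used = 0.08731 x 0.007400 = 0.0006461 mol, which equals the excess n(LiOH).
So n(LiOH) consumed by the sample = 0.02729 - 0.0006461 = 0.02665 mol.
n(C9H8O4) = 0.02665 / 2 = 0.01332 mol.
mass C9H8O4 = 0.01332 x 180.16 = 2.400 g, so %C9H8O4 = 2.400/2.5805 x 100 = 93.0%.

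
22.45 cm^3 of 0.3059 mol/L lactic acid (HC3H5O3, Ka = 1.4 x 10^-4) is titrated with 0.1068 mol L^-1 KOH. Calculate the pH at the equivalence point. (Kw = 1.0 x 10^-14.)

8.38

n(HC3H5O3) = 0.3059 x 0.02245 = 0.006867 mol; V(KOH) at equivalence = 0.006867/0.1068 = 0.06430 L.
At equivalence all the acid is converted to C3H5O3-; total volume = 0.02245 + 0.06430 = 0.08675 L, so [C3H5O3-] = 0.006867/0.08675 = 0.07916 M.
Kb = Kw/Ka = 1.0e-14 / 1.4 x 10^-4 = 7.14e-11.
[OH^-] = sqrt(Kb x [C3H5O3-]) = sqrt(7.14e-11 x 0.07916) = 2.38e-6 M.
pOH = 5.62, so pH = 14.00 - 5.62 = 8.38.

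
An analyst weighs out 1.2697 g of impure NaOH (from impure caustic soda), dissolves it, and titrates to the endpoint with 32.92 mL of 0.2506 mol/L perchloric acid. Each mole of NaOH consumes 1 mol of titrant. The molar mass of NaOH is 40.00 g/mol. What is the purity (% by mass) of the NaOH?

26.0%

n(HClO4) = 0.2506 x 0.03292 = 0.008250 mol.
n(NaOH) = 0.008250 / 1 = 0.008250 mol.
mass of NaOH = 0.008250 x 40.00 = 0.3300 g.
% purity = 0.3300 / 1.2697 x 100 = 26.0%.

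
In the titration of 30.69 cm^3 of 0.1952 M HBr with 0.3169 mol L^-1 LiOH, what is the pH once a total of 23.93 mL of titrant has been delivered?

12.46

n(acid) = 0.1952 x 0.03069 = 0.005991 mol; n(LiOH) added = 0.3169 x 0.02393 = 0.007583 mol.
Base is in excess by 0.007583 - 0.005991 = 0.001593 mol in a total volume of 0.05462 L.
[OH^-] = 0.001593/0.05462 = 0.02916 M, so pOH = 1.54 and pH = 14.00 - 1.54 = 12.46.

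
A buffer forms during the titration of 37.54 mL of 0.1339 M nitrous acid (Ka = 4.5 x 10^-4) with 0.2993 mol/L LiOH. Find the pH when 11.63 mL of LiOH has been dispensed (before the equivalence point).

3.70

Initial n(HNO2) = 0.1339 x 0.03754 = 0.005027 mol.
n(LiOH) added = 0.2993 x 0.01163 = 0.003481 mol, converting that many moles of HNO2 to NO2-.
Remaining n(HNO2) = 0.001546 mol; n(NO2-) = 0.003481 mol.
By Henderson-Hasselbalch, pH = pKa + log([A^-]/[HA]) = 3.35 + log(0.003481/0.001546) = 3.35 + (+0.35) = 3.70.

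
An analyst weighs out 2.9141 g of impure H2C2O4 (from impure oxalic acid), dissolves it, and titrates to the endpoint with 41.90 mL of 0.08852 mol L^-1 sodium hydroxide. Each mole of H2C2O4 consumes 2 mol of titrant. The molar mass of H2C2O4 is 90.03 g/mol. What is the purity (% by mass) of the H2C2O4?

5.73%

n(NaOH) = 0.08852 x 0.04190 = 0.003709 mol.
n(H2C2O4) = 0.003709 / 2 = 0.001854 mol.
mass of H2C2O4 = 0.001854 x 90.03 = 0.1670 g.
% purity = 0.1670 / 2.9141 x 100 = 5.73%.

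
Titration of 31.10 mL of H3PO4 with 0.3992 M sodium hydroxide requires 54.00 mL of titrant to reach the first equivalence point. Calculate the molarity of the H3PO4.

0.693 M

n(NaOH) = 0.3992 x 0.05400 = 0.02156 mol.
At the first equivalence point, 1 mol OH^- react per mol H3PO4, so n(H3PO4) = 0.02156 / 1 = 0.02156 mol.
[H3PO4] = 0.02156 / 0.03110 L = 0.693 M.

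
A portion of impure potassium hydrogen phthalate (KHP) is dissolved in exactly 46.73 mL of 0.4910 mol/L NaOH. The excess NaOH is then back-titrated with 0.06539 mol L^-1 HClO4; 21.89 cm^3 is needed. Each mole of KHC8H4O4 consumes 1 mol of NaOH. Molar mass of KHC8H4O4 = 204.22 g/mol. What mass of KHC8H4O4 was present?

Total n(NaOH) added = 0.4910 x 0.04673 = 0.02294 mol.
n(HClO4) used = 0.06539 x 0.02189 = 0.001431 mol, which equals the excess n(NaOH).
So n(NaOH) consumed by the sample = 0.02294 - 0.001431 = 0.02151 mol.
n(KHC8H4O4) = 0.02151 / 1 = 0.02151 mol.
mass = 0.02151 mol x 204.22 g/mol = 4.39 g.

4.39 g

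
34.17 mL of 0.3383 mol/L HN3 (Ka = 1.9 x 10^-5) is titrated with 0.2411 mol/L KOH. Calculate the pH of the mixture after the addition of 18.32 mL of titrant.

Initial n(HN3) = 0.3383 x 0.03417 = 0.01156 mol.
n(KOH) added = 0.2411 x 0.01832 = 0.004417 mol, converting that many moles of HN3 to N3-.
Remaining n(HN3) = 0.007143 mol; n(N3-) = 0.004417 mol.
By Henderson-Hasselbalch, pH = pKa + log([A^-]/[HA]) = 4.72 + log(0.004417/0.007143) = 4.72 + (-0.21) = 4.51.

4.51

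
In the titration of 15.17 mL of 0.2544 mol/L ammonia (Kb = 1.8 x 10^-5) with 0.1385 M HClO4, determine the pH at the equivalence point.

n(NH3) = 0.2544 x 0.01517 = 0.003859 mol; V(HClO4) at equivalence = 0.003859/0.1385 = 0.02786 L.
At equivalence the base is fully converted to NH4+; total volume = 0.04303 L, so [NH4+] = 0.003859/0.04303 = 0.08968 M.
Ka(NH4+) = Kw/Kb = 1.0e-14 / 1.8 x 10^-5 = 5.56e-10.
[H^+] = sqrt(Ka x [NH4+]) = sqrt(5.56e-10 x 0.08968) = 7.06e-6 M.
pH = -log(7.06e-6) = 5.15.

5.15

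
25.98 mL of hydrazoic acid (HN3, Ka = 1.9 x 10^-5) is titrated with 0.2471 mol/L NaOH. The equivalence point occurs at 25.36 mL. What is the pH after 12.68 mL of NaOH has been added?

12.68 mL is exactly half the equivalence volume (25.36/2), i.e. the half-equivalence point.
There, n(HA) = n(A^-), so pH = pKa = -log(1.9 x 10^-5) = 4.72.

4.72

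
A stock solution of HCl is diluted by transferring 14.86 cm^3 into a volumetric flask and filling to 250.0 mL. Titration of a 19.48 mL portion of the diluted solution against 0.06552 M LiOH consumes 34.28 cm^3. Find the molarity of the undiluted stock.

1.94 M

n(LiOH) = 0.06552 x 0.03428 = 0.002246 mol.
n(HCl) in the aliquot = 0.002246 mol.
[diluted HCl] = 0.002246 / 0.01948 = 0.1153 M.
Dilution factor = 250.0/14.86 = 16.82, so [stock] = 0.1153 x 16.82 = 1.94 M.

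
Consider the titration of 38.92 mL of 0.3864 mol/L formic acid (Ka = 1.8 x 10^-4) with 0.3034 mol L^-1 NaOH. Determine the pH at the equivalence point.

n(HCOOH) = 0.3864 x 0.03892 = 0.01504 mol; V(NaOH) at equivalence = 0.01504/0.3034 = 0.04957 L.
At equivalence all the acid is converted to HCOO-; total volume = 0.03892 + 0.04957 = 0.08849 L, so [HCOO-] = 0.01504/0.08849 = 0.1700 M.
Kb = Kw/Ka = 1.0e-14 / 1.8 x 10^-4 = 5.56e-11.
[OH^-] = sqrt(Kb x [HCOO-]) = sqrt(5.56e-11 x 0.1700) = 3.07e-6 M.
pOH = 5.51, so pH = 14.00 - 5.51 = 8.49.

8.49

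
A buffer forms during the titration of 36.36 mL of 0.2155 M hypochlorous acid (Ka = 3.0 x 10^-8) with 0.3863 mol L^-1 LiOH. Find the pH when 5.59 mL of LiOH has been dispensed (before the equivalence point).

7.10

Initial n(HClO) = 0.2155 x 0.03636 = 0.007836 mol.
n(LiOH) added = 0.3863 x 0.005590 = 0.002159 mol, converting that many moles of HClO to ClO-.
Remaining n(HClO) = 0.005676 mol; n(ClO-) = 0.002159 mol.
By Henderson-Hasselbalch, pH = pKa + log([A^-]/[HA]) = 7.52 + log(0.002159/0.005676) = 7.52 + (-0.42) = 7.10.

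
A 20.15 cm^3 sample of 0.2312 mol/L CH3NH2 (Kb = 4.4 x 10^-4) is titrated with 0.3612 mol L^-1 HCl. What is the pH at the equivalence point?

n(CH3NH2) = 0.2312 x 0.02015 = 0.004659 mol; V(HCl) at equivalence = 0.004659/0.3612 = 0.01290 L.
At equivalence the base is fully converted to CH3NH3+; total volume = 0.03305 L, so [CH3NH3+] = 0.004659/0.03305 = 0.1410 M.
Ka(CH3NH3+) = Kw/Kb = 1.0e-14 / 4.4 x 10^-4 = 2.27e-11.
[H^+] = sqrt(Ka x [CH3NH3+]) = sqrt(2.27e-11 x 0.1410) = 1.79e-6 M.
pH = -log(1.79e-6) = 5.75.

5.75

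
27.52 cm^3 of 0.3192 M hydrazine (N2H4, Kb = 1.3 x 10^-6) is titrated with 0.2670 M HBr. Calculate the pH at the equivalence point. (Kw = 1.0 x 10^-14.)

4.48

n(N2H4) = 0.3192 x 0.02752 = 0.008784 mol; V(HBr) at equivalence = 0.008784/0.2670 = 0.03290 L.
At equivalence the base is fully converted to N2H5+; total volume = 0.06042 L, so [N2H5+] = 0.008784/0.06042 = 0.1454 M.
Ka(N2H5+) = Kw/Kb = 1.0e-14 / 1.3 x 10^-6 = 7.69e-9.
[H^+] = sqrt(Ka x [N2H5+]) = sqrt(7.69e-9 x 0.1454) = 3.34e-5 M.
pH = -log(3.34e-5) = 4.48.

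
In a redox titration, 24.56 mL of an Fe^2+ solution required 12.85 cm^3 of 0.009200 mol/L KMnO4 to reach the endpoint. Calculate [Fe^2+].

0.0241 M

n(KMnO4) = 0.009200 x 0.01285 = 0.0001182 mol.
From the balanced equation, 1 mol KMnO4 reacts with 5 mol Fe^2+, so n(Fe^2+) = 0.0001182 x 5/1 = 0.0005911 mol.
[Fe^2+] = 0.0005911 / 0.02456 L = 0.0241 M.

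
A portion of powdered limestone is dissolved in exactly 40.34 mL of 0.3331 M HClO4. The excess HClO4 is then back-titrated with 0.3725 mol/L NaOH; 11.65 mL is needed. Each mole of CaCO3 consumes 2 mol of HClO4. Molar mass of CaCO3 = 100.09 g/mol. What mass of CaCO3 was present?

Total n(HClO4) added = 0.3331 x 0.04034 = 0.01344 mol.
n(NaOH) used = 0.3725 x 0.01165 = 0.004340 mol, which equals the excess n(HClO4).
So n(HClO4) consumed by the sample = 0.01344 - 0.004340 = 0.009098 mol.
n(CaCO3) = 0.009098 / 2 = 0.004549 mol.
mass = 0.004549 mol x 100.09 g/mol = 0.455 g.

0.455 g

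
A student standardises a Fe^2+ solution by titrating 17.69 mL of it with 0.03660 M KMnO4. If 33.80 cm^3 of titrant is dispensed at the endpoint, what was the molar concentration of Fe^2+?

n(KMnO4) = 0.03660 x 0.03380 = 0.001237 mol.
From the balanced equation, 1 mol KMnO4 reacts with 5 mol Fe^2+, so n(Fe^2+) = 0.001237 x 5/1 = 0.006185 mol.
[Fe^2+] = 0.006185 / 0.01769 L = 0.350 M.

0.350 M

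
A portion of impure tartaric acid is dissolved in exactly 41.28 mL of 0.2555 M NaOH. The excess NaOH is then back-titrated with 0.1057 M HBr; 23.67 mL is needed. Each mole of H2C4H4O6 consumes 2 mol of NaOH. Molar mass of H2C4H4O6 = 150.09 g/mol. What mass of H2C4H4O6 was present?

Total n(NaOH) added = 0.2555 x 0.04128 = 0.01055 mol.
n(HBr) used = 0.1057 x 0.02367 = 0.002502 mol, which equals the excess n(NaOH).
So n(NaOH) consumed by the sample = 0.01055 - 0.002502 = 0.008045 mol.
n(H2C4H4O6) = 0.008045 / 2 = 0.004023 mol.
mass = 0.004023 mol x 150.09 g/mol = 0.604 g.

0.604 g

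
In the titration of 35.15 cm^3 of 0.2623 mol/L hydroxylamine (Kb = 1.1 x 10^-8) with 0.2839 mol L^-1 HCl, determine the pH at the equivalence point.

3.45

n(NH2OH) = 0.2623 x 0.03515 = 0.009220 mol; V(HCl) at equivalence = 0.009220/0.2839 = 0.03248 L.
At equivalence the base is fully converted to NH3OH+; total volume = 0.06763 L, so [NH3OH+] = 0.009220/0.06763 = 0.1363 M.
Ka(NH3OH+) = Kw/Kb = 1.0e-14 / 1.1 x 10^-8 = 9.09e-7.
[H^+] = sqrt(Ka x [NH3OH+]) = sqrt(9.09e-7 x 0.1363) = 0.000352 M.
pH = -log(0.000352) = 3.45.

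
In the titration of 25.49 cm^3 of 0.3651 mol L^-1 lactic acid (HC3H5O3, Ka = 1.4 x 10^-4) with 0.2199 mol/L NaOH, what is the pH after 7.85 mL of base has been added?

3.21

Initial n(HC3H5O3) = 0.3651 x 0.02549 = 0.009306 mol.
n(NaOH) added = 0.2199 x 0.007850 = 0.001726 mol, converting that many moles of HC3H5O3 to C3H5O3-.
Remaining n(HC3H5O3) = 0.007580 mol; n(C3H5O3-) = 0.001726 mol.
By Henderson-Hasselbalch, pH = pKa + log([A^-]/[HA]) = 3.85 + log(0.001726/0.007580) = 3.85 + (-0.64) = 3.21.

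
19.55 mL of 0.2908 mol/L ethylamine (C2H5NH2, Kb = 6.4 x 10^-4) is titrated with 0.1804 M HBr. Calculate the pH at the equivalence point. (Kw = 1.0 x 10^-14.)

5.88

n(C2H5NH2) = 0.2908 x 0.01955 = 0.005685 mol; V(HBr) at equivalence = 0.005685/0.1804 = 0.03151 L.
At equivalence the base is fully converted to C2H5NH3+; total volume = 0.05106 L, so [C2H5NH3+] = 0.005685/0.05106 = 0.1113 M.
Ka(C2H5NH3+) = Kw/Kb = 1.0e-14 / 6.4 x 10^-4 = 1.56e-11.
[H^+] = sqrt(Ka x [C2H5NH3+]) = sqrt(1.56e-11 x 0.1113) = 1.32e-6 M.
pH = -log(1.32e-6) = 5.88.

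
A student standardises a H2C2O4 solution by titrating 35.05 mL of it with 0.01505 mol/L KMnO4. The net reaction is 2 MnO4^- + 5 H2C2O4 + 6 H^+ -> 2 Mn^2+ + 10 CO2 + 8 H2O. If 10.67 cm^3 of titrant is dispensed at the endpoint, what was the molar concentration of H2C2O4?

0.0115 M

n(KMnO4) = 0.01505 x 0.01067 = 0.0001606 mol.
From the balanced equation, 2 mol KMnO4 reacts with 5 mol H2C2O4, so n(H2C2O4) = 0.0001606 x 5/2 = 0.0004015 mol.
[H2C2O4] = 0.0004015 / 0.03505 L = 0.0115 M.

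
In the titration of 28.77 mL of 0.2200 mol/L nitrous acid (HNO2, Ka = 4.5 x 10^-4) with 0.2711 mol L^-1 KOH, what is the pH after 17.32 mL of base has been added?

3.81

Initial n(HNO2) = 0.2200 x 0.02877 = 0.006329 mol.
n(KOH) added = 0.2711 x 0.01732 = 0.004695 mol, converting that many moles of HNO2 to NO2-.
Remaining n(HNO2) = 0.001634 mol; n(NO2-) = 0.004695 mol.
By Henderson-Hasselbalch, pH = pKa + log([A^-]/[HA]) = 3.35 + log(0.004695/0.001634) = 3.35 + (+0.46) = 3.81.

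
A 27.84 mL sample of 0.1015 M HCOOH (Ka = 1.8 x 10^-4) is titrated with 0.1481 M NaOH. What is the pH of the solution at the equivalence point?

8.26

n(HCOOH) = 0.1015 x 0.02784 = 0.002826 mol; V(NaOH) at equivalence = 0.002826/0.1481 = 0.01908 L.
At equivalence all the acid is converted to HCOO-; total volume = 0.02784 + 0.01908 = 0.04692 L, so [HCOO-] = 0.002826/0.04692 = 0.06022 M.
Kb = Kw/Ka = 1.0e-14 / 1.8 x 10^-4 = 5.56e-11.
[OH^-] = sqrt(Kb x [HCOO-]) = sqrt(5.56e-11 x 0.06022) = 1.83e-6 M.
pOH = 5.74, so pH = 14.00 - 5.74 = 8.26.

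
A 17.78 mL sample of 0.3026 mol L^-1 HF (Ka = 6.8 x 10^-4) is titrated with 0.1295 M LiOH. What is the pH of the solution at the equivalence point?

n(HF) = 0.3026 x 0.01778 = 0.005380 mol; V(LiOH) at equivalence = 0.005380/0.1295 = 0.04155 L.
At equivalence all the acid is converted to F-; total volume = 0.01778 + 0.04155 = 0.05933 L, so [F-] = 0.005380/0.05933 = 0.09069 M.
Kb = Kw/Ka = 1.0e-14 / 6.8 x 10^-4 = 1.47e-11.
[OH^-] = sqrt(Kb x [F-]) = sqrt(1.47e-11 x 0.09069) = 1.15e-6 M.
pOH = 5.94, so pH = 14.00 - 5.94 = 8.06.

8.06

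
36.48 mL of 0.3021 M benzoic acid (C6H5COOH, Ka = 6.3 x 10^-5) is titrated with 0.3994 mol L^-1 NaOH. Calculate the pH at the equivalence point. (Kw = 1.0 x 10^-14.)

8.72

n(C6H5COOH) = 0.3021 x 0.03648 = 0.01102 mol; V(NaOH) at equivalence = 0.01102/0.3994 = 0.02759 L.
At equivalence all the acid is converted to C6H5COO-; total volume = 0.03648 + 0.02759 = 0.06407 L, so [C6H5COO-] = 0.01102/0.06407 = 0.1720 M.
Kb = Kw/Ka = 1.0e-14 / 6.3 x 10^-5 = 1.59e-10.
[OH^-] = sqrt(Kb x [C6H5COO-]) = sqrt(1.59e-10 x 0.1720) = 5.23e-6 M.
pOH = 5.28, so pH = 14.00 - 5.28 = 8.72.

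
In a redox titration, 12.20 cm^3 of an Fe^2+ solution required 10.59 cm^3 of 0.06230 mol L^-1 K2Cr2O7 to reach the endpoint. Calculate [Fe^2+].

n(K2Cr2O7) = 0.06230 x 0.01059 = 0.0006598 mol.
From the balanced equation, 1 mol K2Cr2O7 reacts with 6 mol Fe^2+, so n(Fe^2+) = 0.0006598 x 6/1 = 0.003959 mol.
[Fe^2+] = 0.003959 / 0.01220 L = 0.324 M.

0.324 M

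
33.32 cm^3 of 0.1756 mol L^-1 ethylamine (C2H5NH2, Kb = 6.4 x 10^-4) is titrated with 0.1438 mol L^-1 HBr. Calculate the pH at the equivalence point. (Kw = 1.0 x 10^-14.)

n(C2H5NH2) = 0.1756 x 0.03332 = 0.005851 mol; V(HBr) at equivalence = 0.005851/0.1438 = 0.04069 L.
At equivalence the base is fully converted to C2H5NH3+; total volume = 0.07401 L, so [C2H5NH3+] = 0.005851/0.07401 = 0.07906 M.
Ka(C2H5NH3+) = Kw/Kb = 1.0e-14 / 6.4 x 10^-4 = 1.56e-11.
[H^+] = sqrt(Ka x [C2H5NH3+]) = sqrt(1.56e-11 x 0.07906) = 1.11e-6 M.
pH = -log(1.11e-6) = 5.95.

5.95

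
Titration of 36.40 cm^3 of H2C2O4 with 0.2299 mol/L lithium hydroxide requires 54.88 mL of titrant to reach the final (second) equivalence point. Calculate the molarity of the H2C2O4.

0.173 M

n(LiOH) = 0.2299 x 0.05488 = 0.01262 mol.
At the final (second) equivalence point, 2 mol OH^- react per mol H2C2O4, so n(H2C2O4) = 0.01262 / 2 = 0.006308 mol.
[H2C2O4] = 0.006308 / 0.03640 L = 0.173 M.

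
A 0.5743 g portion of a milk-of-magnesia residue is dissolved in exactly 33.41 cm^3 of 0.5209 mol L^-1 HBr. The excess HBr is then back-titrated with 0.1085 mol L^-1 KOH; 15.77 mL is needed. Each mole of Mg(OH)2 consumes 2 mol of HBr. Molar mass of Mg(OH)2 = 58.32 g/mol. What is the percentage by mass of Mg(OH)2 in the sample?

79.7%

Total n(HBr) added = 0.5209 x 0.03341 = 0.01740 mol.
n(KOH) used = 0.1085 x 0.01577 = 0.001711 mol, which equals the excess n(HBr).
So n(HBr) consumed by the sample = 0.01740 - 0.001711 = 0.01569 mol.
n(Mg(OH)2) = 0.01569 / 2 = 0.007846 mol.
mass Mg(OH)2 = 0.007846 x 58.32 = 0.4576 g, so %Mg(OH)2 = 0.4576/0.5743 x 100 = 79.7%.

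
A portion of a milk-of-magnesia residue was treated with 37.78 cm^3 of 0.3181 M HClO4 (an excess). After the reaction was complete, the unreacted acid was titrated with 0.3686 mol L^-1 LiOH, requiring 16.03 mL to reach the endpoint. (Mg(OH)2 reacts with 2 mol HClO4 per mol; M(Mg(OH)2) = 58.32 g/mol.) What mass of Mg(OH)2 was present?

0.178 g

Total n(HClO4) added = 0.3181 x 0.03778 = 0.01202 mol.
n(LiOH) used = 0.3686 x 0.01603 = 0.005909 mol, which equals the excess n(HClO4).
So n(HClO4) consumed by the sample = 0.01202 - 0.005909 = 0.006109 mol.
n(Mg(OH)2) = 0.006109 / 2 = 0.003055 mol.
mass = 0.003055 mol x 58.32 g/mol = 0.178 g.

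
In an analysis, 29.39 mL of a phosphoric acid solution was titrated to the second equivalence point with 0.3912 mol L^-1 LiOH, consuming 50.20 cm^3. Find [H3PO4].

n(LiOH) = 0.3912 x 0.05020 = 0.01964 mol.
At the second equivalence point, 2 mol OH^- react per mol H3PO4, so n(H3PO4) = 0.01964 / 2 = 0.009819 mol.
[H3PO4] = 0.009819 / 0.02939 L = 0.334 M.

0.334 M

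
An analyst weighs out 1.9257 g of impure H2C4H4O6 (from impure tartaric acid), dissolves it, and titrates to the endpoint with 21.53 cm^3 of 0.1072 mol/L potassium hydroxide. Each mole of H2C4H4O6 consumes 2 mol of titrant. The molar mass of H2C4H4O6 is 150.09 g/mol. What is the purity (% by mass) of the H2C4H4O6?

8.99%

n(KOH) = 0.1072 x 0.02153 = 0.002308 mol.
n(H2C4H4O6) = 0.002308 / 2 = 0.001154 mol.
mass of H2C4H4O6 = 0.001154 x 150.09 = 0.1732 g.
% purity = 0.1732 / 1.9257 x 100 = 8.99%.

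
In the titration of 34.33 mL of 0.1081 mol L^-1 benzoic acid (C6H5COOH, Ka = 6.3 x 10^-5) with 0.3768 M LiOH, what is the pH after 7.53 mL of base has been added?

4.71

Initial n(C6H5COOH) = 0.1081 x 0.03433 = 0.003711 mol.
n(LiOH) added = 0.3768 x 0.007530 = 0.002837 mol, converting that many moles of C6H5COOH to C6H5COO-.
Remaining n(C6H5COOH) = 0.0008738 mol; n(C6H5COO-) = 0.002837 mol.
By Henderson-Hasselbalch, pH = pKa + log([A^-]/[HA]) = 4.20 + log(0.002837/0.0008738) = 4.20 + (+0.51) = 4.71.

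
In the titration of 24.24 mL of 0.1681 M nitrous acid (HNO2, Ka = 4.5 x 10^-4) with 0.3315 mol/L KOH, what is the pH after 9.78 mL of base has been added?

3.94

Initial n(HNO2) = 0.1681 x 0.02424 = 0.004075 mol.
n(KOH) added = 0.3315 x 0.009780 = 0.003242 mol, converting that many moles of HNO2 to NO2-.
Remaining n(HNO2) = 0.0008327 mol; n(NO2-) = 0.003242 mol.
By Henderson-Hasselbalch, pH = pKa + log([A^-]/[HA]) = 3.35 + log(0.003242/0.0008327) = 3.35 + (+0.59) = 3.94.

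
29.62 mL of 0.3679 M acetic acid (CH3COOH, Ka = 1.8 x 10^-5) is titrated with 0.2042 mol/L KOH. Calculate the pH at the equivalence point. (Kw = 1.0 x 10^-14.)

n(CH3COOH) = 0.3679 x 0.02962 = 0.01090 mol; V(KOH) at equivalence = 0.01090/0.2042 = 0.05337 L.
At equivalence all the acid is converted to CH3COO-; total volume = 0.02962 + 0.05337 = 0.08299 L, so [CH3COO-] = 0.01090/0.08299 = 0.1313 M.
Kb = Kw/Ka = 1.0e-14 / 1.8 x 10^-5 = 5.56e-10.
[OH^-] = sqrt(Kb x [CH3COO-]) = sqrt(5.56e-10 x 0.1313) = 8.54e-6 M.
pOH = 5.07, so pH = 14.00 - 5.07 = 8.93.

8.93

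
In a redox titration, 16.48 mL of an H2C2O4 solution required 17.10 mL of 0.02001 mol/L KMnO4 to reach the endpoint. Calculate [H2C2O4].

n(KMnO4) = 0.02001 x 0.01710 = 0.0003422 mol.
From the balanced equation, 2 mol KMnO4 reacts with 5 mol H2C2O4, so n(H2C2O4) = 0.0003422 x 5/2 = 0.0008554 mol.
[H2C2O4] = 0.0008554 / 0.01648 L = 0.0519 M.

0.0519 M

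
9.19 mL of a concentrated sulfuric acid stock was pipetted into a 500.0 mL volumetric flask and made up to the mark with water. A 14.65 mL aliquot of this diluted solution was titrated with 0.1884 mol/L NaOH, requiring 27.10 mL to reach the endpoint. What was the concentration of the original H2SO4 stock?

9.48 M

n(NaOH) = 0.1884 x 0.02710 = 0.005106 mol.
n(H2SO4) in the aliquot = 0.005106 x 1/2 = 0.002553 mol.
[diluted H2SO4] = 0.002553 / 0.01465 = 0.1743 M.
Dilution factor = 500.0/9.190 = 54.41, so [stock] = 0.1743 x 54.41 = 9.48 M.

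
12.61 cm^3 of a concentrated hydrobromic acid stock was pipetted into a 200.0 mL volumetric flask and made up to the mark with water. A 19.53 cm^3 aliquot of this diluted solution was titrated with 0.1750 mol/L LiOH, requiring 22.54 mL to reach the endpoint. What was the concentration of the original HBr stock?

n(LiOH) = 0.1750 x 0.02254 = 0.003945 mol.
n(HBr) in the aliquot = 0.003945 mol.
[diluted HBr] = 0.003945 / 0.01953 = 0.2020 M.
Dilution factor = 200.0/12.61 = 15.86, so [stock] = 0.2020 x 15.86 = 3.20 M.

3.20 M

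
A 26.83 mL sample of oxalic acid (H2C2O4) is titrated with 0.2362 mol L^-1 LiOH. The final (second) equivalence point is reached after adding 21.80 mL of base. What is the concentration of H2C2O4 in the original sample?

0.0960 M

n(LiOH) = 0.2362 x 0.02180 = 0.005149 mol.
At the final (second) equivalence point, 2 mol OH^- react per mol H2C2O4, so n(H2C2O4) = 0.005149 / 2 = 0.002575 mol.
[H2C2O4] = 0.002575 / 0.02683 L = 0.0960 M.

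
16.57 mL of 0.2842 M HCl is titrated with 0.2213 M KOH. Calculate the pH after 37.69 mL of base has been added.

12.83

n(acid) = 0.2842 x 0.01657 = 0.004709 mol; n(KOH) added = 0.2213 x 0.03769 = 0.008341 mol.
Base is in excess by 0.008341 - 0.004709 = 0.003632 mol in a total volume of 0.05426 L.
[OH^-] = 0.003632/0.05426 = 0.06693 M, so pOH = 1.17 and pH = 14.00 - 1.17 = 12.83.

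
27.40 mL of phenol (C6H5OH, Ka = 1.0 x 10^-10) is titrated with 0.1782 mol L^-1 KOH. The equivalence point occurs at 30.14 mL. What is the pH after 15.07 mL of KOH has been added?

15.07 mL is exactly half the equivalence volume (30.14/2), i.e. the half-equivalence point.
There, n(HA) = n(A^-), so pH = pKa = -log(1.0 x 10^-10) = 10.00.

10.00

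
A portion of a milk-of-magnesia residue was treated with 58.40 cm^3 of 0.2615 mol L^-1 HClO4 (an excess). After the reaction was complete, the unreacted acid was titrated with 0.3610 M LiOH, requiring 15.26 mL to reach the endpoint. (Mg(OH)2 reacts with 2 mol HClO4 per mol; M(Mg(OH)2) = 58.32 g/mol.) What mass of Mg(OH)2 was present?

0.285 g

Total n(HClO4) added = 0.2615 x 0.05840 = 0.01527 mol.
n(LiOH) used = 0.3610 x 0.01526 = 0.005509 mol, which equals the excess n(HClO4).
So n(HClO4) consumed by the sample = 0.01527 - 0.005509 = 0.009763 mol.
n(Mg(OH)2) = 0.009763 / 2 = 0.004881 mol.
mass = 0.004881 mol x 58.32 g/mol = 0.285 g.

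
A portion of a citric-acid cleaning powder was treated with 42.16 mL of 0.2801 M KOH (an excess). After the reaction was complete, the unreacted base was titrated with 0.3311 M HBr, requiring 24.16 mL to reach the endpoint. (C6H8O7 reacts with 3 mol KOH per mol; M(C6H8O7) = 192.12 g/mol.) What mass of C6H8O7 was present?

0.244 g

Total n(KOH) added = 0.2801 x 0.04216 = 0.01181 mol.
n(HBr) used = 0.3311 x 0.02416 = 0.007999 mol, which equals the excess n(KOH).
So n(KOH) consumed by the sample = 0.01181 - 0.007999 = 0.003810 mol.
n(C6H8O7) = 0.003810 / 3 = 0.001270 mol.
mass = 0.001270 mol x 192.12 g/mol = 0.244 g.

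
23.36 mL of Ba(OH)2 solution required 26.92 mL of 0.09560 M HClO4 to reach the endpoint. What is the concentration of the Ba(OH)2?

n(HClO4) delivered = 0.09560 x 0.02692 = 0.002574 mol.
The reaction is 1 Ba(OH)2 + 2 HClO4, so n(Ba(OH)2) = 0.002574 x 1/2 = 0.001287 mol.
[Ba(OH)2] = 0.001287 mol / 0.02336 L = 0.0551 M.

0.0551 M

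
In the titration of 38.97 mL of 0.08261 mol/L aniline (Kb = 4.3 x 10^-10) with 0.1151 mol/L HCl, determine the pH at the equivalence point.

2.98

n(C6H5NH2) = 0.08261 x 0.03897 = 0.003219 mol; V(HCl) at equivalence = 0.003219/0.1151 = 0.02797 L.
At equivalence the base is fully converted to C6H5NH3+; total volume = 0.06694 L, so [C6H5NH3+] = 0.003219/0.06694 = 0.04809 M.
Ka(C6H5NH3+) = Kw/Kb = 1.0e-14 / 4.3 x 10^-10 = 2.33e-5.
[H^+] = sqrt(Ka x [C6H5NH3+]) = sqrt(2.33e-5 x 0.04809) = 0.00106 M.
pH = -log(0.00106) = 2.98.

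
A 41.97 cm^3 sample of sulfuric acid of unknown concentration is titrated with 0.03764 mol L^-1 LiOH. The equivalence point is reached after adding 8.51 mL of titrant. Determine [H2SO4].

n(LiOH) delivered = 0.03764 x 0.008510 = 0.0003203 mol.
The reaction is 1 H2SO4 + 2 LiOH, so n(H2SO4) = 0.0003203 x 1/2 = 0.0001602 mol.
[H2SO4] = 0.0001602 mol / 0.04197 L = 0.00382 M.

0.00382 M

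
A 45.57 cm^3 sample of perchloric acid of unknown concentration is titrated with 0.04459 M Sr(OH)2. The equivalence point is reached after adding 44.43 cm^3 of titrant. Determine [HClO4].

n(Sr(OH)2) delivered = 0.04459 x 0.04443 = 0.001981 mol.
The reaction is 2 HClO4 + 1 Sr(OH)2, so n(HClO4) = 0.001981 x 2/1 = 0.003962 mol.
[HClO4] = 0.003962 mol / 0.04557 L = 0.0869 M.

0.0869 M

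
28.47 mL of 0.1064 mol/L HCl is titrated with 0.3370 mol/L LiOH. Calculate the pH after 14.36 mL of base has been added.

n(acid) = 0.1064 x 0.02847 = 0.003029 mol; n(LiOH) added = 0.3370 x 0.01436 = 0.004839 mol.
Base is in excess by 0.004839 - 0.003029 = 0.001810 mol in a total volume of 0.04283 L.
[OH^-] = 0.001810/0.04283 = 0.04226 M, so pOH = 1.37 and pH = 14.00 - 1.37 = 12.63.

12.63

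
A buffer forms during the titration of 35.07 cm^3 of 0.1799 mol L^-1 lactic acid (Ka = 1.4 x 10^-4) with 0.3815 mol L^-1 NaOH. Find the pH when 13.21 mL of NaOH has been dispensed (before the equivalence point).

4.45

Initial n(HC3H5O3) = 0.1799 x 0.03507 = 0.006309 mol.
n(NaOH) added = 0.3815 x 0.01321 = 0.005040 mol, converting that many moles of HC3H5O3 to C3H5O3-.
Remaining n(HC3H5O3) = 0.001269 mol; n(C3H5O3-) = 0.005040 mol.
By Henderson-Hasselbalch, pH = pKa + log([A^-]/[HA]) = 3.85 + log(0.005040/0.001269) = 3.85 + (+0.60) = 4.45.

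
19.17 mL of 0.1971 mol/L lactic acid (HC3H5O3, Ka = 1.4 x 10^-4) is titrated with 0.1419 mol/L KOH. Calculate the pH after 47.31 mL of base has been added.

12.64

n(acid) = 0.1971 x 0.01917 = 0.003778 mol; n(KOH) added = 0.1419 x 0.04731 = 0.006713 mol.
Base is in excess by 0.006713 - 0.003778 = 0.002935 mol in a total volume of 0.06648 L.
[OH^-] = 0.002935/0.06648 = 0.04415 M, so pOH = 1.36 and pH = 14.00 - 1.36 = 12.64.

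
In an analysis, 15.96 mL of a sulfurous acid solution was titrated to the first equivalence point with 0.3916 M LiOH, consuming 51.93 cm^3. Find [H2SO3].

n(LiOH) = 0.3916 x 0.05193 = 0.02034 mol.
At the first equivalence point, 1 mol OH^- react per mol H2SO3, so n(H2SO3) = 0.02034 / 1 = 0.02034 mol.
[H2SO3] = 0.02034 / 0.01596 L = 1.27 M.

1.27 M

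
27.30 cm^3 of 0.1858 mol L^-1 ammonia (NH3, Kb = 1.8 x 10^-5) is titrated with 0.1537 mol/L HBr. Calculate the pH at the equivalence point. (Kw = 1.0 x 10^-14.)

n(NH3) = 0.1858 x 0.02730 = 0.005072 mol; V(HBr) at equivalence = 0.005072/0.1537 = 0.03300 L.
At equivalence the base is fully converted to NH4+; total volume = 0.06030 L, so [NH4+] = 0.005072/0.06030 = 0.08412 M.
Ka(NH4+) = Kw/Kb = 1.0e-14 / 1.8 x 10^-5 = 5.56e-10.
[H^+] = sqrt(Ka x [NH4+]) = sqrt(5.56e-10 x 0.08412) = 6.84e-6 M.
pH = -log(6.84e-6) = 5.17.

5.17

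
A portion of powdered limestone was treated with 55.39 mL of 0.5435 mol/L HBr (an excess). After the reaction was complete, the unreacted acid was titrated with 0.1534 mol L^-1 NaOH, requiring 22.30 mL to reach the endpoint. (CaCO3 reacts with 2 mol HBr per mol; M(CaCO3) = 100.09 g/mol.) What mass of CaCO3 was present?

Total n(HBr) added = 0.5435 x 0.05539 = 0.03010 mol.
n(NaOH) used = 0.1534 x 0.02230 = 0.003421 mol, which equals the excess n(HBr).
So n(HBr) consumed by the sample = 0.03010 - 0.003421 = 0.02668 mol.
n(CaCO3) = 0.02668 / 2 = 0.01334 mol.
mass = 0.01334 mol x 100.09 g/mol = 1.34 g.

1.34 g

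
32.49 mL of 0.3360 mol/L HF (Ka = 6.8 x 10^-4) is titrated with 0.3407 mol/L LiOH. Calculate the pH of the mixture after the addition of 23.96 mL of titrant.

Initial n(HF) = 0.3360 x 0.03249 = 0.01092 mol.
n(LiOH) added = 0.3407 x 0.02396 = 0.008163 mol, converting that many moles of HF to F-.
Remaining n(HF) = 0.002753 mol; n(F-) = 0.008163 mol.
By Henderson-Hasselbalch, pH = pKa + log([A^-]/[HA]) = 3.17 + log(0.008163/0.002753) = 3.17 + (+0.47) = 3.64.

3.64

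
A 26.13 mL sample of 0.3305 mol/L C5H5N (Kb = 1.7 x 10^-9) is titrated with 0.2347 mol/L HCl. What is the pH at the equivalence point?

n(C5H5N) = 0.3305 x 0.02613 = 0.008636 mol; V(HCl) at equivalence = 0.008636/0.2347 = 0.03680 L.
At equivalence the base is fully converted to C5H5NH+; total volume = 0.06293 L, so [C5H5NH+] = 0.008636/0.06293 = 0.1372 M.
Ka(C5H5NH+) = Kw/Kb = 1.0e-14 / 1.7 x 10^-9 = 5.88e-6.
[H^+] = sqrt(Ka x [C5H5NH+]) = sqrt(5.88e-6 x 0.1372) = 0.000898 M.
pH = -log(0.000898) = 3.05.

3.05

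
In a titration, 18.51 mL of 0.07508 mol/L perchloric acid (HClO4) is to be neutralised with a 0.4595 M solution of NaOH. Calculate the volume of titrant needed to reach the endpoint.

n(HClO4) = 0.07508 mol/L x 0.01851 L = 0.001390 mol.
At equivalence n(NaOH) = n(HClO4) = 0.001390 mol.
V(NaOH) = 0.001390 / 0.4595 = 0.003024 L = 3.02 mL.

3.02 mL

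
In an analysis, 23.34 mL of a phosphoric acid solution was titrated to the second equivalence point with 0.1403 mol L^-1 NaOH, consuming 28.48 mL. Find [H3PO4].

0.0856 M

n(NaOH) = 0.1403 x 0.02848 = 0.003996 mol.
At the second equivalence point, 2 mol OH^- react per mol H3PO4, so n(H3PO4) = 0.003996 / 2 = 0.001998 mol.
[H3PO4] = 0.001998 / 0.02334 L = 0.0856 M.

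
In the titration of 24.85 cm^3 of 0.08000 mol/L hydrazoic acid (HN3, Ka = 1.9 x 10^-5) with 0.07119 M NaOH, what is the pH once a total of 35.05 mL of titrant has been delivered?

n(acid) = 0.08000 x 0.02485 = 0.001988 mol; n(NaOH) added = 0.07119 x 0.03505 = 0.002495 mol.
Base is in excess by 0.002495 - 0.001988 = 0.0005072 mol in a total volume of 0.05990 L.
[OH^-] = 0.0005072/0.05990 = 0.008468 M, so pOH = 2.07 and pH = 14.00 - 2.07 = 11.93.

11.93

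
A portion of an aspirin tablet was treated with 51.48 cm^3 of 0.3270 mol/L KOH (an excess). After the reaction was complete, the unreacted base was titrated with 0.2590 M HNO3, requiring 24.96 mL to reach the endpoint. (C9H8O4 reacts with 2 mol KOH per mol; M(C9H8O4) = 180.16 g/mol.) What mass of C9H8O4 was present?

Total n(KOH) added = 0.3270 x 0.05148 = 0.01683 mol.
n(HNO3) used = 0.2590 x 0.02496 = 0.006465 mol, which equals the excess n(KOH).
So n(KOH) consumed by the sample = 0.01683 - 0.006465 = 0.01037 mol.
n(C9H8O4) = 0.01037 / 2 = 0.005185 mol.
mass = 0.005185 mol x 180.16 g/mol = 0.934 g.

0.934 g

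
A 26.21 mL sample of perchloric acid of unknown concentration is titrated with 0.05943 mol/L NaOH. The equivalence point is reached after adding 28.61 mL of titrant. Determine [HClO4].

n(NaOH) delivered = 0.05943 x 0.02861 = 0.001700 mol.
For a 1:1 reaction, n(HClO4) = 0.001700 mol.
[HClO4] = 0.001700 mol / 0.02621 L = 0.0649 M.

0.0649 M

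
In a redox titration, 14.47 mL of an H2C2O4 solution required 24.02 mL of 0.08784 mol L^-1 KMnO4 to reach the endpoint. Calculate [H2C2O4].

0.365 M

n(KMnO4) = 0.08784 x 0.02402 = 0.002110 mol.
From the balanced equation, 2 mol KMnO4 reacts with 5 mol H2C2O4, so n(H2C2O4) = 0.002110 x 5/2 = 0.005275 mol.
[H2C2O4] = 0.005275 / 0.01447 L = 0.365 M.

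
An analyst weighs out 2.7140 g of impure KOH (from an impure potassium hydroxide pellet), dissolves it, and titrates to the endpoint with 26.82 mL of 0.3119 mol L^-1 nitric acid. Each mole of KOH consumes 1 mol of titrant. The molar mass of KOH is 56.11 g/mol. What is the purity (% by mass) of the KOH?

n(HNO3) = 0.3119 x 0.02682 = 0.008365 mol.
n(KOH) = 0.008365 / 1 = 0.008365 mol.
mass of KOH = 0.008365 x 56.11 = 0.4694 g.
% purity = 0.4694 / 2.7140 x 100 = 17.3%.

17.3%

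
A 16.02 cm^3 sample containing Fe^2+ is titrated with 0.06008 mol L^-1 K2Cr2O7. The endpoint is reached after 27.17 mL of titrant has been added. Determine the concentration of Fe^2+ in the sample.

0.611 M

n(K2Cr2O7) = 0.06008 x 0.02717 = 0.001632 mol.
From the balanced equation, 1 mol K2Cr2O7 reacts with 6 mol Fe^2+, so n(Fe^2+) = 0.001632 x 6/1 = 0.009794 mol.
[Fe^2+] = 0.009794 / 0.01602 L = 0.611 M.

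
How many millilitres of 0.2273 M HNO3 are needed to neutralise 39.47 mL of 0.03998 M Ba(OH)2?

n(Ba(OH)2) = 0.03998 mol/L x 0.03947 L = 0.001578 mol.
The neutralisation is 1 Ba(OH)2 : 2 HNO3, so n(HNO3) = 0.001578 x 2/1 = 0.003156 mol.
V(HNO3) = 0.003156 / 0.2273 = 0.01388 L = 13.9 mL.

13.9 mL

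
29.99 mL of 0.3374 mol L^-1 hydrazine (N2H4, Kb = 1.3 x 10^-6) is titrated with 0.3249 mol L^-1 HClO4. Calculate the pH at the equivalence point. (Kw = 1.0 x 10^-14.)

4.45

n(N2H4) = 0.3374 x 0.02999 = 0.01012 mol; V(HClO4) at equivalence = 0.01012/0.3249 = 0.03114 L.
At equivalence the base is fully converted to N2H5+; total volume = 0.06113 L, so [N2H5+] = 0.01012/0.06113 = 0.1655 M.
Ka(N2H5+) = Kw/Kb = 1.0e-14 / 1.3 x 10^-6 = 7.69e-9.
[H^+] = sqrt(Ka x [N2H5+]) = sqrt(7.69e-9 x 0.1655) = 3.57e-5 M.
pH = -log(3.57e-5) = 4.45.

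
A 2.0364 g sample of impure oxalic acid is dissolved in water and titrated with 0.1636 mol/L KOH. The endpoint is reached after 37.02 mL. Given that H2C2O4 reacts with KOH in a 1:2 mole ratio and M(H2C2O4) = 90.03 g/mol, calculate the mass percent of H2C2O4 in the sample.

n(KOH) = 0.1636 x 0.03702 = 0.006056 mol.
n(H2C2O4) = 0.006056 / 2 = 0.003028 mol.
mass of H2C2O4 = 0.003028 x 90.03 = 0.2726 g.
% purity = 0.2726 / 2.0364 x 100 = 13.4%.

13.4%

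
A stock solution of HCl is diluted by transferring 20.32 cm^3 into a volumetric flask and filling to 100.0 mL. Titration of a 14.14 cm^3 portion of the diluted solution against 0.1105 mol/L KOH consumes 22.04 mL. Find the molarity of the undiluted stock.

0.848 M

n(KOH) = 0.1105 x 0.02204 = 0.002435 mol.
n(HCl) in the aliquot = 0.002435 mol.
[diluted HCl] = 0.002435 / 0.01414 = 0.1722 M.
Dilution factor = 100.0/20.32 = 4.921, so [stock] = 0.1722 x 4.921 = 0.848 M.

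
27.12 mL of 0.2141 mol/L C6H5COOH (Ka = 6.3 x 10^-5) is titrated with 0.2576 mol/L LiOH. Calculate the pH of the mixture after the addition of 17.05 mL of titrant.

Initial n(C6H5COOH) = 0.2141 x 0.02712 = 0.005806 mol.
n(LiOH) added = 0.2576 x 0.01705 = 0.004392 mol, converting that many moles of C6H5COOH to C6H5COO-.
Remaining n(C6H5COOH) = 0.001414 mol; n(C6H5COO-) = 0.004392 mol.
By Henderson-Hasselbalch, pH = pKa + log([A^-]/[HA]) = 4.20 + log(0.004392/0.001414) = 4.20 + (+0.49) = 4.69.

4.69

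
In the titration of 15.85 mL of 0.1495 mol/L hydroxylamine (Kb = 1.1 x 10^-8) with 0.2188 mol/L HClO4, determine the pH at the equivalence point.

3.55

n(NH2OH) = 0.1495 x 0.01585 = 0.002370 mol; V(HClO4) at equivalence = 0.002370/0.2188 = 0.01083 L.
At equivalence the base is fully converted to NH3OH+; total volume = 0.02668 L, so [NH3OH+] = 0.002370/0.02668 = 0.08882 M.
Ka(NH3OH+) = Kw/Kb = 1.0e-14 / 1.1 x 10^-8 = 9.09e-7.
[H^+] = sqrt(Ka x [NH3OH+]) = sqrt(9.09e-7 x 0.08882) = 0.000284 M.
pH = -log(0.000284) = 3.55.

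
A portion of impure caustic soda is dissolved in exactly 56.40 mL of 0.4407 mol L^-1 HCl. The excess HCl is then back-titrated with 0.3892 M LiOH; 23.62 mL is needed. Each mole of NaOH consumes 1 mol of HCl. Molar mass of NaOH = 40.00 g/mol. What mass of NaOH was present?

Total n(HCl) added = 0.4407 x 0.05640 = 0.02486 mol.
n(LiOH) used = 0.3892 x 0.02362 = 0.009193 mol, which equals the excess n(HCl).
So n(HCl) consumed by the sample = 0.02486 - 0.009193 = 0.01566 mol.
n(NaOH) = 0.01566 / 1 = 0.01566 mol.
mass = 0.01566 mol x 40.00 g/mol = 0.627 g.

0.627 g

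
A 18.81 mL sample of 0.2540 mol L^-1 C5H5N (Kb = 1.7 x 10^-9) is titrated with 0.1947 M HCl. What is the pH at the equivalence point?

3.09

n(C5H5N) = 0.2540 x 0.01881 = 0.004778 mol; V(HCl) at equivalence = 0.004778/0.1947 = 0.02454 L.
At equivalence the base is fully converted to C5H5NH+; total volume = 0.04335 L, so [C5H5NH+] = 0.004778/0.04335 = 0.1102 M.
Ka(C5H5NH+) = Kw/Kb = 1.0e-14 / 1.7 x 10^-9 = 5.88e-6.
[H^+] = sqrt(Ka x [C5H5NH+]) = sqrt(5.88e-6 x 0.1102) = 0.000805 M.
pH = -log(0.000805) = 3.09.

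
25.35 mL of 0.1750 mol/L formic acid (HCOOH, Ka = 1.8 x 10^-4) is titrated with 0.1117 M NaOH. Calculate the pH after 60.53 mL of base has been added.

n(acid) = 0.1750 x 0.02535 = 0.004436 mol; n(NaOH) added = 0.1117 x 0.06053 = 0.006761 mol.
Base is in excess by 0.006761 - 0.004436 = 0.002325 mol in a total volume of 0.08588 L.
[OH^-] = 0.002325/0.08588 = 0.02707 M, so pOH = 1.57 and pH = 14.00 - 1.57 = 12.43.

12.43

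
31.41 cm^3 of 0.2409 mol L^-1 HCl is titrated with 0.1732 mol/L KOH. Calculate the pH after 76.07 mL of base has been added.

12.72

n(acid) = 0.2409 x 0.03141 = 0.007567 mol; n(KOH) added = 0.1732 x 0.07607 = 0.01318 mol.
Base is in excess by 0.01318 - 0.007567 = 0.005609 mol in a total volume of 0.1075 L.
[OH^-] = 0.005609/0.1075 = 0.05218 M, so pOH = 1.28 and pH = 14.00 - 1.28 = 12.72.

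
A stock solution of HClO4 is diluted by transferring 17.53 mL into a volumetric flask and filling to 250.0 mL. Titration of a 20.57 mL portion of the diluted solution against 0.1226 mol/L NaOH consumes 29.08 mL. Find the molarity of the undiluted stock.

2.47 M

n(NaOH) = 0.1226 x 0.02908 = 0.003565 mol.
n(HClO4) in the aliquot = 0.003565 mol.
[diluted HClO4] = 0.003565 / 0.02057 = 0.1733 M.
Dilution factor = 250.0/17.53 = 14.26, so [stock] = 0.1733 x 14.26 = 2.47 M.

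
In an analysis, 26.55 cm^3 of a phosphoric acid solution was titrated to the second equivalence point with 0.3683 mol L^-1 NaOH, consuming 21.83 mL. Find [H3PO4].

n(NaOH) = 0.3683 x 0.02183 = 0.008040 mol.
At the second equivalence point, 2 mol OH^- react per mol H3PO4, so n(H3PO4) = 0.008040 / 2 = 0.004020 mol.
[H3PO4] = 0.004020 / 0.02655 L = 0.151 M.

0.151 M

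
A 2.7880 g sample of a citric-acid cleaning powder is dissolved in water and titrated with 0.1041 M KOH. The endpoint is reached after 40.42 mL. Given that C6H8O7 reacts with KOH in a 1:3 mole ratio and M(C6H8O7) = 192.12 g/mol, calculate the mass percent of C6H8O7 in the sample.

n(KOH) = 0.1041 x 0.04042 = 0.004208 mol.
n(C6H8O7) = 0.004208 / 3 = 0.001403 mol.
mass of C6H8O7 = 0.001403 x 192.12 = 0.2695 g.
% purity = 0.2695 / 2.7880 x 100 = 9.67%.

9.67%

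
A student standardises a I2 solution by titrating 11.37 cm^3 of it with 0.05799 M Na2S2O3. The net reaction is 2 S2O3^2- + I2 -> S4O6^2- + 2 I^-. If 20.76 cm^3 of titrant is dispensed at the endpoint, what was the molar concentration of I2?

n(Na2S2O3) = 0.05799 x 0.02076 = 0.001204 mol.
From the balanced equation, 2 mol Na2S2O3 reacts with 1 mol I2, so n(I2) = 0.001204 x 1/2 = 0.0006019 mol.
[I2] = 0.0006019 / 0.01137 L = 0.0529 M.

0.0529 M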